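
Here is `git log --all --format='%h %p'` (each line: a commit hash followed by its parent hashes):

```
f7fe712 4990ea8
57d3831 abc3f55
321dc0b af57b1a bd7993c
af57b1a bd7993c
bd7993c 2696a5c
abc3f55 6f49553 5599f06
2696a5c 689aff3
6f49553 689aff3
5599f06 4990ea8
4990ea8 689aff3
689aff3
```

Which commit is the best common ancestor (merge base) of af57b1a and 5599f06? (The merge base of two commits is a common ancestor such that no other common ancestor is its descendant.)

689aff3

Ancestors of af57b1a: {2696a5c, 689aff3, af57b1a, bd7993c}.
Ancestors of 5599f06: {4990ea8, 5599f06, 689aff3}.
Common ancestors: {689aff3}.
The only common ancestor is 689aff3, so it is the merge base.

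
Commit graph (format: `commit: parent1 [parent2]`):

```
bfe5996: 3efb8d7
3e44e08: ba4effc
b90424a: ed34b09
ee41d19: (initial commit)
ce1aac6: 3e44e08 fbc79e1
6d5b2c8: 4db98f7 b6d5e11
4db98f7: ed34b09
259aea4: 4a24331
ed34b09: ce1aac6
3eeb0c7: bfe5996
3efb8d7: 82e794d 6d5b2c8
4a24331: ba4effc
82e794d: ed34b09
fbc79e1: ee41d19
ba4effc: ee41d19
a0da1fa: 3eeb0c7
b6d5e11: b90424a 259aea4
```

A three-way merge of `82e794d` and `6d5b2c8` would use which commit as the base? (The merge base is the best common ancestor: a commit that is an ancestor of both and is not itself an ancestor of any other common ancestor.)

Ancestors of 82e794d: {3e44e08, 82e794d, ba4effc, ce1aac6, ed34b09, ee41d19, fbc79e1}.
Ancestors of 6d5b2c8: {259aea4, 3e44e08, 4a24331, 4db98f7, 6d5b2c8, b6d5e11, b90424a, ba4effc, ce1aac6, ed34b09, ee41d19, fbc79e1}.
Common ancestors: {3e44e08, ba4effc, ce1aac6, ed34b09, ee41d19, fbc79e1}.
Among these, ed34b09 is not an ancestor of any other common ancestor — it is the merge base.

ed34b09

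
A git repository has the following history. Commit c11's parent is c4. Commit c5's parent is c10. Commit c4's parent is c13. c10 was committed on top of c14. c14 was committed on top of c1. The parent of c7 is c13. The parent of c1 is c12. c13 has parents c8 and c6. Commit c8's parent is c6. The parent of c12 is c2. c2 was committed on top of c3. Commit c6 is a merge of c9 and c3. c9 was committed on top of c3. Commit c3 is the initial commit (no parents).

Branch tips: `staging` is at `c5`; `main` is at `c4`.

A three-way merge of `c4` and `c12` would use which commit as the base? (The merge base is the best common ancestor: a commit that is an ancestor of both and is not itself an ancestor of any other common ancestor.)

c3

Ancestors of c4: {c13, c3, c4, c6, c8, c9}.
Ancestors of c12: {c12, c2, c3}.
Common ancestors: {c3}.
The only common ancestor is c3, so it is the merge base.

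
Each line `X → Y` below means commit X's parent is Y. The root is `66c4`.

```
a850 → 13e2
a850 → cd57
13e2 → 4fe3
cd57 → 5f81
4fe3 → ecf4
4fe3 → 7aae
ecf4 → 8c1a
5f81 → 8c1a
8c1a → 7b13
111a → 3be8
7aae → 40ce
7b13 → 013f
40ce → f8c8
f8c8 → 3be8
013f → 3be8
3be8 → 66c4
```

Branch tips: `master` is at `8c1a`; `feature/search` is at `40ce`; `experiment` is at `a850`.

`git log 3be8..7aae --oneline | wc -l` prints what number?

3

Reachable from 7aae: {3be8, 40ce, 66c4, 7aae, f8c8}.
Reachable from 3be8: {3be8, 66c4}.
In 7aae's history but not 3be8's: {40ce, 7aae, f8c8} — 3 commits.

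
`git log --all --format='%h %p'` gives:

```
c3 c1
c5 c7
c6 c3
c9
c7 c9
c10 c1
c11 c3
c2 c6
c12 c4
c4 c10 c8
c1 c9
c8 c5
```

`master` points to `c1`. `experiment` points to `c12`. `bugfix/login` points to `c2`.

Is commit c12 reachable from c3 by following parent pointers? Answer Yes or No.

Ancestors of c3: {c1, c3, c9}.
c12 is not in that set, so it is not an ancestor of c3.

No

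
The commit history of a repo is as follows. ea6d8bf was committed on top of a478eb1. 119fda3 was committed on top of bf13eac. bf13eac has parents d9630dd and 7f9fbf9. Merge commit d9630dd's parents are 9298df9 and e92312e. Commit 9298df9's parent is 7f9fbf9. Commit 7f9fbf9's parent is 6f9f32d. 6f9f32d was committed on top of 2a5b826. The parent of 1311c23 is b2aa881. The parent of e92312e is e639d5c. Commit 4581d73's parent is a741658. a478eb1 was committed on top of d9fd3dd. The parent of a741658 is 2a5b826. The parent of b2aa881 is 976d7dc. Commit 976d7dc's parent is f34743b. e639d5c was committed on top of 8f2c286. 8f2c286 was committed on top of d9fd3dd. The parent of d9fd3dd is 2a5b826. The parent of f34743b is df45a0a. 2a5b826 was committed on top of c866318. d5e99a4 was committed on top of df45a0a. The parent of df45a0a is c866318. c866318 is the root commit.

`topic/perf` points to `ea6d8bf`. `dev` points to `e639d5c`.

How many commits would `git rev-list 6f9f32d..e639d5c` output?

3

Reachable from e639d5c: {2a5b826, 8f2c286, c866318, d9fd3dd, e639d5c}.
Reachable from 6f9f32d: {2a5b826, 6f9f32d, c866318}.
In e639d5c's history but not 6f9f32d's: {8f2c286, d9fd3dd, e639d5c} — 3 commits.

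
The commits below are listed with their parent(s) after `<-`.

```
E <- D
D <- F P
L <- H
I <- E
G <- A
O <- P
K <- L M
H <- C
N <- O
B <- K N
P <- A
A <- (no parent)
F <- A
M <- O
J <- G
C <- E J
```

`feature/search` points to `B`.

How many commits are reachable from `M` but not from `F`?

Reachable from M: {A, M, O, P}.
Reachable from F: {A, F}.
In M's history but not F's: {M, O, P} — 3 commits.

3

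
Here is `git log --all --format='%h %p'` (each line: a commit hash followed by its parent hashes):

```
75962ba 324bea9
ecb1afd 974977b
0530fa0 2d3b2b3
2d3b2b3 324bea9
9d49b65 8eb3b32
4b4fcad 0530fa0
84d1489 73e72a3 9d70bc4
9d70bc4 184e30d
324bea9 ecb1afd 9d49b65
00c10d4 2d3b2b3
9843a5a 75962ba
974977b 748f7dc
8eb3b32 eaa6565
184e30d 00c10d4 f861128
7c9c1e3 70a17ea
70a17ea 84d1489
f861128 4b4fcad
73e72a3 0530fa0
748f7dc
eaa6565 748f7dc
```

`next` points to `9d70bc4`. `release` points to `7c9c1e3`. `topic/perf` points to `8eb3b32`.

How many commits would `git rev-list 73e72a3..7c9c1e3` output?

Reachable from 7c9c1e3: {00c10d4, 0530fa0, 184e30d, 2d3b2b3, 324bea9, 4b4fcad, 70a17ea, 73e72a3, 748f7dc, 7c9c1e3, 84d1489, 8eb3b32, 974977b, 9d49b65, 9d70bc4, eaa6565, ecb1afd, f861128}.
Reachable from 73e72a3: {0530fa0, 2d3b2b3, 324bea9, 73e72a3, 748f7dc, 8eb3b32, 974977b, 9d49b65, eaa6565, ecb1afd}.
In 7c9c1e3's history but not 73e72a3's: {00c10d4, 184e30d, 4b4fcad, 70a17ea, 7c9c1e3, 84d1489, 9d70bc4, f861128} — 8 commits.

8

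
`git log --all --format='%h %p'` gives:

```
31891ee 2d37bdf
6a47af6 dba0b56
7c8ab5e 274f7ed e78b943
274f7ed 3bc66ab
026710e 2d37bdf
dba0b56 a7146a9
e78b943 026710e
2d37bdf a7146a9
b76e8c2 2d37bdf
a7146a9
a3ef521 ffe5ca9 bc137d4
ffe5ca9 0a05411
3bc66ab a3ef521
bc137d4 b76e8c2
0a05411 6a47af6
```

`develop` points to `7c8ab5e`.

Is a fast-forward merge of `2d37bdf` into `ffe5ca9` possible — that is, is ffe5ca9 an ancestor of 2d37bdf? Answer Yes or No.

No

A fast-forward from ffe5ca9 to 2d37bdf is possible iff ffe5ca9 is an ancestor of 2d37bdf.
Ancestors of 2d37bdf: {2d37bdf, a7146a9}.
ffe5ca9 is not among them, so fast-forward is not possible.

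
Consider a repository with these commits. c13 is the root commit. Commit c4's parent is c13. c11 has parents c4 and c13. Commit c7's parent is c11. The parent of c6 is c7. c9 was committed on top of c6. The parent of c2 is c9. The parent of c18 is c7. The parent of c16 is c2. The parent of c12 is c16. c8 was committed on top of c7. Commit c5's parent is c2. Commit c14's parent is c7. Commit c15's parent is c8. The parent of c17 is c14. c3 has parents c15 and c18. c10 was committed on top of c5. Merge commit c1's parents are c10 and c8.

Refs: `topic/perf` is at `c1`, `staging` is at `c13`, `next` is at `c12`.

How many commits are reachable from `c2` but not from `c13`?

Reachable from c2: {c11, c13, c2, c4, c6, c7, c9}.
Reachable from c13: {c13}.
In c2's history but not c13's: {c11, c2, c4, c6, c7, c9} — 6 commits.

6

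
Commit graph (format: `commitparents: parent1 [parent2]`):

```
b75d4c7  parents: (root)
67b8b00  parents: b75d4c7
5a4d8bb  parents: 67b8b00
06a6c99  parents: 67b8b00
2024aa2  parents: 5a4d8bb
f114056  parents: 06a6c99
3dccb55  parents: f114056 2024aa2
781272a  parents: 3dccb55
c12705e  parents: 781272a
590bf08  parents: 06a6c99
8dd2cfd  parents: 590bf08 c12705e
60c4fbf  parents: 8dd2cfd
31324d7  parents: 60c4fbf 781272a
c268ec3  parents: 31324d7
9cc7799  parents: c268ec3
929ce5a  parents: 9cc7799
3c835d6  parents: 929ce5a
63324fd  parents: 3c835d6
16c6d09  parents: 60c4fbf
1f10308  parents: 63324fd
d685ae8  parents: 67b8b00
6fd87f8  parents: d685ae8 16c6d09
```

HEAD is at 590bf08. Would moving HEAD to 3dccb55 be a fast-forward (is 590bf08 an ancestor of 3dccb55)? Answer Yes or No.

A fast-forward from 590bf08 to 3dccb55 is possible iff 590bf08 is an ancestor of 3dccb55.
Ancestors of 3dccb55: {06a6c99, 2024aa2, 3dccb55, 5a4d8bb, 67b8b00, b75d4c7, f114056}.
590bf08 is not among them, so fast-forward is not possible.

No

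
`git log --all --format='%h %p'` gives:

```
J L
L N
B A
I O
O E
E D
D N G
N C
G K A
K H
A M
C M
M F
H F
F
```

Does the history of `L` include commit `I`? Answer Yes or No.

Ancestors of L: {C, F, L, M, N}.
I is not in that set, so it is not an ancestor of L.

No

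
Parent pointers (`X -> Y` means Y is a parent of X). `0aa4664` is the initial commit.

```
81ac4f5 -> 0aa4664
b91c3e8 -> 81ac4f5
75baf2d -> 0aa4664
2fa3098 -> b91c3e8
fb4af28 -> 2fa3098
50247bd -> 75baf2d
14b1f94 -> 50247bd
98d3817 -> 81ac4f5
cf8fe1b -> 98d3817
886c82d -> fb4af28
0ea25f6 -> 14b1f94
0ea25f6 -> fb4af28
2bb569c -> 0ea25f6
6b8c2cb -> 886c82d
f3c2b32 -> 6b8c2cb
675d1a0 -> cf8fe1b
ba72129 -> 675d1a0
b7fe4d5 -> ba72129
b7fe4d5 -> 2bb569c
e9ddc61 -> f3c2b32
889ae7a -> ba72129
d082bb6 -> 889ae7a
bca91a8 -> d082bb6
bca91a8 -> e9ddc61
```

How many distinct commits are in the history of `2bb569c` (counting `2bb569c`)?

10

Walking parent pointers from 2bb569c: reachable set = {0aa4664, 0ea25f6, 14b1f94, 2bb569c, 2fa3098, 50247bd, 75baf2d, 81ac4f5, b91c3e8, fb4af28}.
That is 10 commits.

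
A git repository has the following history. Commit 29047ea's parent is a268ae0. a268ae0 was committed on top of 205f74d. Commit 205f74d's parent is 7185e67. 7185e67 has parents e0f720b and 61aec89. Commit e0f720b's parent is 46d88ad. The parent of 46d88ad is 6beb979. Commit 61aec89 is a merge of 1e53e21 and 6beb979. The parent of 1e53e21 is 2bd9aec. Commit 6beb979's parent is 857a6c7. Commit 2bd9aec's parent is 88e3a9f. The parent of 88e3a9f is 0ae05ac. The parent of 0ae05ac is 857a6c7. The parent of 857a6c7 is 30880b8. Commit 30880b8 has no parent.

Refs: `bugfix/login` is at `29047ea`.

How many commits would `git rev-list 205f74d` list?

Walking parent pointers from 205f74d: reachable set = {0ae05ac, 1e53e21, 205f74d, 2bd9aec, 30880b8, 46d88ad, 61aec89, 6beb979, 7185e67, 857a6c7, 88e3a9f, e0f720b}.
That is 12 commits.

12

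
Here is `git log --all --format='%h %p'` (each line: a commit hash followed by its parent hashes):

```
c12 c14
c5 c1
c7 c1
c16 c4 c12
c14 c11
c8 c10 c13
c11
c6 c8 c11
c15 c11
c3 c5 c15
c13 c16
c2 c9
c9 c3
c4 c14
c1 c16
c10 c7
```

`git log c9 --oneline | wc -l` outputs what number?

Walking parent pointers from c9: reachable set = {c1, c11, c12, c14, c15, c16, c3, c4, c5, c9}.
That is 10 commits.

10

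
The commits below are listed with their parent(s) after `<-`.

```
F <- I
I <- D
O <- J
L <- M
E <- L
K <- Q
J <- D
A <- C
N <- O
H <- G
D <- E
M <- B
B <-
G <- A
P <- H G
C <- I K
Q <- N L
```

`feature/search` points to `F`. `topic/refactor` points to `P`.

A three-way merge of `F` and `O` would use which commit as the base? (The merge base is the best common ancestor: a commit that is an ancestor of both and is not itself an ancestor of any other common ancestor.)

D

Ancestors of F: {B, D, E, F, I, L, M}.
Ancestors of O: {B, D, E, J, L, M, O}.
Common ancestors: {B, D, E, L, M}.
Among these, D is not an ancestor of any other common ancestor — it is the merge base.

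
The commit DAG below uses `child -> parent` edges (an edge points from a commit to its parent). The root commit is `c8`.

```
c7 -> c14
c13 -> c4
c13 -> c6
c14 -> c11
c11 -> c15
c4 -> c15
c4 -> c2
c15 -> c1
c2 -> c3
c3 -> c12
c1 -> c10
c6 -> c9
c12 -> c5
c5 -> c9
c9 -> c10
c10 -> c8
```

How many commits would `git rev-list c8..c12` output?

4

Reachable from c12: {c10, c12, c5, c8, c9}.
Reachable from c8: {c8}.
In c12's history but not c8's: {c10, c12, c5, c9} — 4 commits.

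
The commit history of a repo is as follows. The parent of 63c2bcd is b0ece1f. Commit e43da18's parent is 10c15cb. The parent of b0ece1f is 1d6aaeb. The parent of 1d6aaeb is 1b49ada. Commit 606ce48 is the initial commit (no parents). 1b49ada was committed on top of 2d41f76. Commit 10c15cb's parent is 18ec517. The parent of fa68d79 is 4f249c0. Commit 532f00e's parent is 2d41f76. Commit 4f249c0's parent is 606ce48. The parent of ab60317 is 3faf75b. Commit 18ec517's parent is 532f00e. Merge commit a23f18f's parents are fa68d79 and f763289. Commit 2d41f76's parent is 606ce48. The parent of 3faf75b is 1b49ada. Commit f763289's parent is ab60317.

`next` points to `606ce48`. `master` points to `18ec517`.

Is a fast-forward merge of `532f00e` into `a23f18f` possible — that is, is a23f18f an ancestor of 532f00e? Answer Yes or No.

No

A fast-forward from a23f18f to 532f00e is possible iff a23f18f is an ancestor of 532f00e.
Ancestors of 532f00e: {2d41f76, 532f00e, 606ce48}.
a23f18f is not among them, so fast-forward is not possible.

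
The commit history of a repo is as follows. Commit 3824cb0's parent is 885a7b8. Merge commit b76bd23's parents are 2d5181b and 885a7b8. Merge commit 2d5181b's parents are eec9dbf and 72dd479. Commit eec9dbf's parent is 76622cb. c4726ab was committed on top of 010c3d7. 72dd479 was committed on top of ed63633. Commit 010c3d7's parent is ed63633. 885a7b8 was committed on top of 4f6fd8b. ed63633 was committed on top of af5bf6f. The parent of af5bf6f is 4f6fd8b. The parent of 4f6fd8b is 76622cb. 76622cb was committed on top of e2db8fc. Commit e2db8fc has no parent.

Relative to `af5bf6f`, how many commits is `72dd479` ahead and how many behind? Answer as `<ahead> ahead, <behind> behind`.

Reachable from 72dd479: {4f6fd8b, 72dd479, 76622cb, af5bf6f, e2db8fc, ed63633}.
Reachable from af5bf6f: {4f6fd8b, 76622cb, af5bf6f, e2db8fc}.
Only in 72dd479's history (ahead): {72dd479, ed63633} — 2.
Only in af5bf6f's history (behind): {} — 0.

2 ahead, 0 behind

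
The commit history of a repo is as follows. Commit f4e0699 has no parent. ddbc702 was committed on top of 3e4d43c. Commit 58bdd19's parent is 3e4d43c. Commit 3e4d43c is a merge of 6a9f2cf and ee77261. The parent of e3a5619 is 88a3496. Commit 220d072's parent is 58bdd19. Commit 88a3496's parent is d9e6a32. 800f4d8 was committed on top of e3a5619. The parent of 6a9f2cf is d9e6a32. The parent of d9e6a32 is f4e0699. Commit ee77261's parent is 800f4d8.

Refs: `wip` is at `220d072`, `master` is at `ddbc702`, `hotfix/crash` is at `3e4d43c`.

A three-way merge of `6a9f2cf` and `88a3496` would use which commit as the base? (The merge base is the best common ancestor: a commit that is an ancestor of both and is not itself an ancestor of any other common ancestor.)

Ancestors of 6a9f2cf: {6a9f2cf, d9e6a32, f4e0699}.
Ancestors of 88a3496: {88a3496, d9e6a32, f4e0699}.
Common ancestors: {d9e6a32, f4e0699}.
Among these, d9e6a32 is not an ancestor of any other common ancestor — it is the merge base.

d9e6a32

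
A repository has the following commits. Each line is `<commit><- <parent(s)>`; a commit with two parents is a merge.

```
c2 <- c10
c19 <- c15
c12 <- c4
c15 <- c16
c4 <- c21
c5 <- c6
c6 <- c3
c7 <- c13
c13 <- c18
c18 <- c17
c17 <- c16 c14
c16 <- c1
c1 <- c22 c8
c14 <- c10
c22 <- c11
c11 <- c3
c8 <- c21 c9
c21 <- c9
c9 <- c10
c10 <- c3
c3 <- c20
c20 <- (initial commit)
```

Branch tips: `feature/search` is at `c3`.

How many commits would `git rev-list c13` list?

Walking parent pointers from c13: reachable set = {c1, c10, c11, c13, c14, c16, c17, c18, c20, c21, c22, c3, c8, c9}.
That is 14 commits.

14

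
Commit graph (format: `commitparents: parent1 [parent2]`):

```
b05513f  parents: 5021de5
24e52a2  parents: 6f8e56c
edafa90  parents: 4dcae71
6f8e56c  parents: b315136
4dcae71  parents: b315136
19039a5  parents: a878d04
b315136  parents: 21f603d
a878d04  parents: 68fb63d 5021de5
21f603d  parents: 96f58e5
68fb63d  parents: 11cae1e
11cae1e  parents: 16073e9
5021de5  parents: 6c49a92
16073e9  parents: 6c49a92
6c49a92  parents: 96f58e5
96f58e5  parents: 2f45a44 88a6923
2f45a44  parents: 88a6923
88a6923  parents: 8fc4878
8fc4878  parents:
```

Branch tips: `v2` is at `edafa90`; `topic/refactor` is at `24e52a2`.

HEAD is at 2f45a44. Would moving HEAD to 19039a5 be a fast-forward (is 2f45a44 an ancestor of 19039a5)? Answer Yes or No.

A fast-forward from 2f45a44 to 19039a5 is possible iff 2f45a44 is an ancestor of 19039a5.
Ancestors of 19039a5: {11cae1e, 16073e9, 19039a5, 2f45a44, 5021de5, 68fb63d, 6c49a92, 88a6923, 8fc4878, 96f58e5, a878d04}.
2f45a44 is among them, so fast-forward is possible.

Yes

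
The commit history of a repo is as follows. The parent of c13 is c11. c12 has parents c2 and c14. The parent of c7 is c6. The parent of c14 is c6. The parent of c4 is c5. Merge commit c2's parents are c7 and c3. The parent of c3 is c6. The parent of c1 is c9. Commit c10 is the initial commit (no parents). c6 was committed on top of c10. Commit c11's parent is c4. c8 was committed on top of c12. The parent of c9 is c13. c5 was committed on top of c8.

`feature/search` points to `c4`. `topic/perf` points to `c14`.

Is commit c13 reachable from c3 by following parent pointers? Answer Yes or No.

No

Ancestors of c3: {c10, c3, c6}.
c13 is not in that set, so it is not an ancestor of c3.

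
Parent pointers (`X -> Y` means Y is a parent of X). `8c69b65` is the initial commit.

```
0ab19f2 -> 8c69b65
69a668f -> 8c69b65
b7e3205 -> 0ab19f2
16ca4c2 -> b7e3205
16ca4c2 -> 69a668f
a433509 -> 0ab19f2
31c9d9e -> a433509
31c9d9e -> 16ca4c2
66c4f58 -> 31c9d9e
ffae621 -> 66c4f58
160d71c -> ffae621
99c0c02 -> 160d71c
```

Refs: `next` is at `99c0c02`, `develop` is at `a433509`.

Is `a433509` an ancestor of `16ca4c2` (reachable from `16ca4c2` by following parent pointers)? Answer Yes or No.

No

Ancestors of 16ca4c2: {0ab19f2, 16ca4c2, 69a668f, 8c69b65, b7e3205}.
a433509 is not in that set, so it is not an ancestor of 16ca4c2.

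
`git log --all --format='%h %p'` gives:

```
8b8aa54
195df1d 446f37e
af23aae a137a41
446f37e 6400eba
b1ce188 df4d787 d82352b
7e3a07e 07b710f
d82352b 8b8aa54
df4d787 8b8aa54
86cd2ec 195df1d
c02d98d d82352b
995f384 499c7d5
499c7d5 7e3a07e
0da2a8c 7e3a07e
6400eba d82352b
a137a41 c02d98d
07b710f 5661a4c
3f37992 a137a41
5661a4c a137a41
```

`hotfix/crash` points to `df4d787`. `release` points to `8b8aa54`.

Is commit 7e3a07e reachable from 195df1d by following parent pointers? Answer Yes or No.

Ancestors of 195df1d: {195df1d, 446f37e, 6400eba, 8b8aa54, d82352b}.
7e3a07e is not in that set, so it is not an ancestor of 195df1d.

No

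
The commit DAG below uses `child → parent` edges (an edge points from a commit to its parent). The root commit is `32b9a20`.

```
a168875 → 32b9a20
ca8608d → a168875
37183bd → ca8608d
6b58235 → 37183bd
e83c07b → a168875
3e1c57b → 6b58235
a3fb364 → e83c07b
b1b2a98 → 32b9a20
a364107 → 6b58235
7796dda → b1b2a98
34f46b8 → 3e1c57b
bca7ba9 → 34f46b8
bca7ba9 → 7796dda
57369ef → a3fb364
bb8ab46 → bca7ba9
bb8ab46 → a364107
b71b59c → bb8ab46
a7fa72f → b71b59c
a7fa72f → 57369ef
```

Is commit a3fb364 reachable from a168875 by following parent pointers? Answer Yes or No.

No

Ancestors of a168875: {32b9a20, a168875}.
a3fb364 is not in that set, so it is not an ancestor of a168875.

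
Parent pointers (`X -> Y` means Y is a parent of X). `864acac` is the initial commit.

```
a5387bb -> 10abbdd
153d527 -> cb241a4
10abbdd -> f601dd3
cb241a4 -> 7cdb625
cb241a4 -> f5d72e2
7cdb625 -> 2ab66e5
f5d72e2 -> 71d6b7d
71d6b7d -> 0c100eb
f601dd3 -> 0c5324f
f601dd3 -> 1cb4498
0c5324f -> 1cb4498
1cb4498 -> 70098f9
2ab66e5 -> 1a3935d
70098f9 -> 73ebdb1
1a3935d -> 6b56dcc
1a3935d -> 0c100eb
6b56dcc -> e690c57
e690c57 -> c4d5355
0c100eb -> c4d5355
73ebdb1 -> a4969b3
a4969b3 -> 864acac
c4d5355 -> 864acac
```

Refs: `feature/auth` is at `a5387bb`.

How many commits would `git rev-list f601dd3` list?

7

Walking parent pointers from f601dd3: reachable set = {0c5324f, 1cb4498, 70098f9, 73ebdb1, 864acac, a4969b3, f601dd3}.
That is 7 commits.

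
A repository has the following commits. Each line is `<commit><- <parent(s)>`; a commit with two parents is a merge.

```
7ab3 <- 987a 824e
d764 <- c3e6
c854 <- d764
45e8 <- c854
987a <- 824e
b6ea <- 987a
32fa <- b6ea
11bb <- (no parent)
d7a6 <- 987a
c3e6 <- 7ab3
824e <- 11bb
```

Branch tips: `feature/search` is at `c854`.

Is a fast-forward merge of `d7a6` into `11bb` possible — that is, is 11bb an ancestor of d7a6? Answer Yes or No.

Yes

A fast-forward from 11bb to d7a6 is possible iff 11bb is an ancestor of d7a6.
Ancestors of d7a6: {11bb, 824e, 987a, d7a6}.
11bb is among them, so fast-forward is possible.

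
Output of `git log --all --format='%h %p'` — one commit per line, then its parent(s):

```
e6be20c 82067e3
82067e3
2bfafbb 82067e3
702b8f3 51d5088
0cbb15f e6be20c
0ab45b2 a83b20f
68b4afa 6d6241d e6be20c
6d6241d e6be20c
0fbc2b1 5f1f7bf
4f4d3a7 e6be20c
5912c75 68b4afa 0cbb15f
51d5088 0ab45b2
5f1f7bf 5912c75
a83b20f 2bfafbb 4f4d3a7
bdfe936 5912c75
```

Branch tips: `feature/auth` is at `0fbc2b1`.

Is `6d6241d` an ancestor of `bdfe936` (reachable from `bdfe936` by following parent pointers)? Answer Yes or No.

Yes

Ancestors of bdfe936 (commits reachable by following parents): {0cbb15f, 5912c75, 68b4afa, 6d6241d, 82067e3, bdfe936, e6be20c}.
6d6241d is in that set, so it is an ancestor of bdfe936.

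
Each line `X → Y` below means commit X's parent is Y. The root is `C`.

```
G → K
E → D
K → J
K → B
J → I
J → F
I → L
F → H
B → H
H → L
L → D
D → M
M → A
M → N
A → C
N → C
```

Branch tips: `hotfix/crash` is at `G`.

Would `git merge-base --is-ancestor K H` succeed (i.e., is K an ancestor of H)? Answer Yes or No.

Ancestors of H: {A, C, D, H, L, M, N}.
K is not in that set, so it is not an ancestor of H.

No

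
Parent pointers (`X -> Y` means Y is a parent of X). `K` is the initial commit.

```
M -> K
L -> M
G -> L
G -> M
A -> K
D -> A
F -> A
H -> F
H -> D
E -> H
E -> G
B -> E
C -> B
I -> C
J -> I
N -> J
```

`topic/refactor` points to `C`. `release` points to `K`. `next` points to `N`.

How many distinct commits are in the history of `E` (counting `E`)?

9

Walking parent pointers from E: reachable set = {A, D, E, F, G, H, K, L, M}.
That is 9 commits.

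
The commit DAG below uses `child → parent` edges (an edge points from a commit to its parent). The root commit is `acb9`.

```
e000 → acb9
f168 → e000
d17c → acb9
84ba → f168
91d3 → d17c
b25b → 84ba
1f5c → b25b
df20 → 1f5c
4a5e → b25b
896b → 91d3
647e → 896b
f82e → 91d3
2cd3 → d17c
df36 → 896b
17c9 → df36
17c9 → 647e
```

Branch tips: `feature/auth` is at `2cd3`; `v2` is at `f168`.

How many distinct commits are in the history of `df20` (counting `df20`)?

7

Walking parent pointers from df20: reachable set = {1f5c, 84ba, acb9, b25b, df20, e000, f168}.
That is 7 commits.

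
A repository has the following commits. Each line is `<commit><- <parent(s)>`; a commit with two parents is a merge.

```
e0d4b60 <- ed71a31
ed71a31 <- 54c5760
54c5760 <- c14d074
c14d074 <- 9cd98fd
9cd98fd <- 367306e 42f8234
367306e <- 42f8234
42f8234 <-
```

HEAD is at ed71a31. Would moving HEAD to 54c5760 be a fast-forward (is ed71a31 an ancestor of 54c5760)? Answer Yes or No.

No

A fast-forward from ed71a31 to 54c5760 is possible iff ed71a31 is an ancestor of 54c5760.
Ancestors of 54c5760: {367306e, 42f8234, 54c5760, 9cd98fd, c14d074}.
ed71a31 is not among them, so fast-forward is not possible.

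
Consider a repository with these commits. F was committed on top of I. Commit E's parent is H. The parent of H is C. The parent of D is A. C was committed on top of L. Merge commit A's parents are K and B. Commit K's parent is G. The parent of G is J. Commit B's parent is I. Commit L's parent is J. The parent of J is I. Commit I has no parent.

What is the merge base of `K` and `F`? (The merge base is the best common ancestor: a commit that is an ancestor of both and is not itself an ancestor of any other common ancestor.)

I

Ancestors of K: {G, I, J, K}.
Ancestors of F: {F, I}.
Common ancestors: {I}.
The only common ancestor is I, so it is the merge base.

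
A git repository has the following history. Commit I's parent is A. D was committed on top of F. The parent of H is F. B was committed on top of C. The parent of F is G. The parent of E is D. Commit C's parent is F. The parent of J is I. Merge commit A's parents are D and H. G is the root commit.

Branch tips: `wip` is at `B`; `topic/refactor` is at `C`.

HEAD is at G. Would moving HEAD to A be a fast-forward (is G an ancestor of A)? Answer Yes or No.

Yes

A fast-forward from G to A is possible iff G is an ancestor of A.
Ancestors of A: {A, D, F, G, H}.
G is among them, so fast-forward is possible.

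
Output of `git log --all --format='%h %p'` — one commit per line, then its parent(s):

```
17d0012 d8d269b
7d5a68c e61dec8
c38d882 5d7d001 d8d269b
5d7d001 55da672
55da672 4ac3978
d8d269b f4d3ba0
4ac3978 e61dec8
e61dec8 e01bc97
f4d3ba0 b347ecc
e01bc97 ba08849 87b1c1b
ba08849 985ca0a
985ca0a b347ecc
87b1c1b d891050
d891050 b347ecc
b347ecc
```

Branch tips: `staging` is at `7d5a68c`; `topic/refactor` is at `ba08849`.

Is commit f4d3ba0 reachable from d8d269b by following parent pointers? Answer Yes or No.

Ancestors of d8d269b (commits reachable by following parents): {b347ecc, d8d269b, f4d3ba0}.
f4d3ba0 is in that set, so it is an ancestor of d8d269b.

Yes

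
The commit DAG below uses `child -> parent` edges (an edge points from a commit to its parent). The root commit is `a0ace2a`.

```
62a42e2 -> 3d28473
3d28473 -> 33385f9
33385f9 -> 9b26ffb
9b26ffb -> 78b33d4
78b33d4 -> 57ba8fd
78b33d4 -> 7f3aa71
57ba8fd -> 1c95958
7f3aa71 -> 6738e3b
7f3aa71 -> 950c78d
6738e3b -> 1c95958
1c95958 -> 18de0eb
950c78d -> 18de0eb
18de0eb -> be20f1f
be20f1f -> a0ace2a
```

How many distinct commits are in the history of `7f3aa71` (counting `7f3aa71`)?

Walking parent pointers from 7f3aa71: reachable set = {18de0eb, 1c95958, 6738e3b, 7f3aa71, 950c78d, a0ace2a, be20f1f}.
That is 7 commits.

7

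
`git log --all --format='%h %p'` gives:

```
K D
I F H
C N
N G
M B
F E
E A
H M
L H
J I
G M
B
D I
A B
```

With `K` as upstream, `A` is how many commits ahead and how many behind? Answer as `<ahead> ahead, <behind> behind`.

Reachable from A: {A, B}.
Reachable from K: {A, B, D, E, F, H, I, K, M}.
Only in A's history (ahead): {} — 0.
Only in K's history (behind): {D, E, F, H, I, K, M} — 7.

0 ahead, 7 behind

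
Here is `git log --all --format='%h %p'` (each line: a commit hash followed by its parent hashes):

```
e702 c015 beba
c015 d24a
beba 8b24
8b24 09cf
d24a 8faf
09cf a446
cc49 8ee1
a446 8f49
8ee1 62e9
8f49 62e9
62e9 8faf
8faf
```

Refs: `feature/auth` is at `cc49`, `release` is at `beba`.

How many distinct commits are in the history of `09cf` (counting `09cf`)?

5

Walking parent pointers from 09cf: reachable set = {09cf, 62e9, 8f49, 8faf, a446}.
That is 5 commits.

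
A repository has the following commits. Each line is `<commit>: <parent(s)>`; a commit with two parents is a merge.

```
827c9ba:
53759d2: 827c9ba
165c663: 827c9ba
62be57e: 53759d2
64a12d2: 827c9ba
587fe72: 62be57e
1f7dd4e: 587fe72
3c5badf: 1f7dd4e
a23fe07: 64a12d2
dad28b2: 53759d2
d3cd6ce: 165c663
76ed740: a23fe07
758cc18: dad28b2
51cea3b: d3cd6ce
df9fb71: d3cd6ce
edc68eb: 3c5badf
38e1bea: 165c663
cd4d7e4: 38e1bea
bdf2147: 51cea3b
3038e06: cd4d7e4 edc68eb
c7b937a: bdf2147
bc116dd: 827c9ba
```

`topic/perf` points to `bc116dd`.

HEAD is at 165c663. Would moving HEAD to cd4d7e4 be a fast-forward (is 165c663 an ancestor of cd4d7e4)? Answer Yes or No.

A fast-forward from 165c663 to cd4d7e4 is possible iff 165c663 is an ancestor of cd4d7e4.
Ancestors of cd4d7e4: {165c663, 38e1bea, 827c9ba, cd4d7e4}.
165c663 is among them, so fast-forward is possible.

Yes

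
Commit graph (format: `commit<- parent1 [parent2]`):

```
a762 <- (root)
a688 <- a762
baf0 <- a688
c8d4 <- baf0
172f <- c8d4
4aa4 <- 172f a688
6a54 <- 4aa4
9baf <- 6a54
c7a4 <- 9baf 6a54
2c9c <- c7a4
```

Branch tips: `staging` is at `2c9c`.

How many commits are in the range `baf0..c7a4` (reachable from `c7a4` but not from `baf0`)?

6

Reachable from c7a4: {172f, 4aa4, 6a54, 9baf, a688, a762, baf0, c7a4, c8d4}.
Reachable from baf0: {a688, a762, baf0}.
In c7a4's history but not baf0's: {172f, 4aa4, 6a54, 9baf, c7a4, c8d4} — 6 commits.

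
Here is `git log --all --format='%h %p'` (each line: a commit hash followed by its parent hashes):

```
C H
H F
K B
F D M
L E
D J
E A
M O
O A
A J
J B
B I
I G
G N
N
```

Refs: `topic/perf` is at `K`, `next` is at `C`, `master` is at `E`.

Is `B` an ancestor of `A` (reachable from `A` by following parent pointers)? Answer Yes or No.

Yes

Ancestors of A (commits reachable by following parents): {A, B, G, I, J, N}.
B is in that set, so it is an ancestor of A.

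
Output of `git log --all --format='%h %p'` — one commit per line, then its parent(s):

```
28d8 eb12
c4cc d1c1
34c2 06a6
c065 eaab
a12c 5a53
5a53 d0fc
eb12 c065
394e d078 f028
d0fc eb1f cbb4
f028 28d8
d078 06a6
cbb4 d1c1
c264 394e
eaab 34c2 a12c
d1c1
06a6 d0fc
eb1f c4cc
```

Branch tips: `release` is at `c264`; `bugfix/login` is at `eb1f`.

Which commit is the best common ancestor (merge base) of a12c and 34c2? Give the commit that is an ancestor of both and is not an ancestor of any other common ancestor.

Ancestors of a12c: {5a53, a12c, c4cc, cbb4, d0fc, d1c1, eb1f}.
Ancestors of 34c2: {06a6, 34c2, c4cc, cbb4, d0fc, d1c1, eb1f}.
Common ancestors: {c4cc, cbb4, d0fc, d1c1, eb1f}.
Among these, d0fc is not an ancestor of any other common ancestor — it is the merge base.

d0fc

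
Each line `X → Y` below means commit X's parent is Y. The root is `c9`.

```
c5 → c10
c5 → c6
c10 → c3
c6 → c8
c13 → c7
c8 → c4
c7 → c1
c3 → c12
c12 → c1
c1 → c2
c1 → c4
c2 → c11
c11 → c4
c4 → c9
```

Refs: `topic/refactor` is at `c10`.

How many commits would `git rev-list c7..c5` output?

6

Reachable from c5: {c1, c10, c11, c12, c2, c3, c4, c5, c6, c8, c9}.
Reachable from c7: {c1, c11, c2, c4, c7, c9}.
In c5's history but not c7's: {c10, c12, c3, c5, c6, c8} — 6 commits.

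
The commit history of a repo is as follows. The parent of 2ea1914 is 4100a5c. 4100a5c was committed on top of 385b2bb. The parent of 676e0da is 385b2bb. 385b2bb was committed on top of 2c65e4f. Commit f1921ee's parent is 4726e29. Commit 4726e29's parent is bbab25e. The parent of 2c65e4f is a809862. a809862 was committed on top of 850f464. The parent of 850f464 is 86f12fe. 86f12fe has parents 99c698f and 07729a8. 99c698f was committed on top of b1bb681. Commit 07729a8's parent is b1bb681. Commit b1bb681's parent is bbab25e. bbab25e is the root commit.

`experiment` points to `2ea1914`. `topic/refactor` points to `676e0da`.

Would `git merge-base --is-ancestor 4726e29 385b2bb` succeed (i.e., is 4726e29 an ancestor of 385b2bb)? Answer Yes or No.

No

Ancestors of 385b2bb: {07729a8, 2c65e4f, 385b2bb, 850f464, 86f12fe, 99c698f, a809862, b1bb681, bbab25e}.
4726e29 is not in that set, so it is not an ancestor of 385b2bb.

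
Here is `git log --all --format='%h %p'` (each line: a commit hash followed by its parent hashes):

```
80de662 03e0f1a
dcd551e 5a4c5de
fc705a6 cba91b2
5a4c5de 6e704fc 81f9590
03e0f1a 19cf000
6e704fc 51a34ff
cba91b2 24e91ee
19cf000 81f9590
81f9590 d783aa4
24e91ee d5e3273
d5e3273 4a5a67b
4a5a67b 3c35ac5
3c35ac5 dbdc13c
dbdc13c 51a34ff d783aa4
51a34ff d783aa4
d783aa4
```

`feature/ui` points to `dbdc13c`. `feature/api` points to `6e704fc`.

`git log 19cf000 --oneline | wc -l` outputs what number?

Walking parent pointers from 19cf000: reachable set = {19cf000, 81f9590, d783aa4}.
That is 3 commits.

3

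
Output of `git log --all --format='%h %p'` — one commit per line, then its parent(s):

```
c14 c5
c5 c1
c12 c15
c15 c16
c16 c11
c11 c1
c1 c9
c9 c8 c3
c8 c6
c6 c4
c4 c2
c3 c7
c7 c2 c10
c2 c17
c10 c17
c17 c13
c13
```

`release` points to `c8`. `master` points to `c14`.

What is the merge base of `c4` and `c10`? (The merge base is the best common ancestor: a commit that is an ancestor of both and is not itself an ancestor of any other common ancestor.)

c17

Ancestors of c4: {c13, c17, c2, c4}.
Ancestors of c10: {c10, c13, c17}.
Common ancestors: {c13, c17}.
Among these, c17 is not an ancestor of any other common ancestor — it is the merge base.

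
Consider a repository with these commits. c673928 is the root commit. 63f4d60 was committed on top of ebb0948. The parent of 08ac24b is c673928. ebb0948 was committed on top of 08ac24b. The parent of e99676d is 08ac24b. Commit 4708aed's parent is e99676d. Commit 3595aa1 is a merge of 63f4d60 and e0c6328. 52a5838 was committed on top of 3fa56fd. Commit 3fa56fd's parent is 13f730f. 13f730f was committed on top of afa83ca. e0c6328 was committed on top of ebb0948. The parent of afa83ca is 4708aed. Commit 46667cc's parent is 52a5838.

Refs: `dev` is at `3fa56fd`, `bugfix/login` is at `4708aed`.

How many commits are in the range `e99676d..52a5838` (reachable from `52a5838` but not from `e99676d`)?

5

Reachable from 52a5838: {08ac24b, 13f730f, 3fa56fd, 4708aed, 52a5838, afa83ca, c673928, e99676d}.
Reachable from e99676d: {08ac24b, c673928, e99676d}.
In 52a5838's history but not e99676d's: {13f730f, 3fa56fd, 4708aed, 52a5838, afa83ca} — 5 commits.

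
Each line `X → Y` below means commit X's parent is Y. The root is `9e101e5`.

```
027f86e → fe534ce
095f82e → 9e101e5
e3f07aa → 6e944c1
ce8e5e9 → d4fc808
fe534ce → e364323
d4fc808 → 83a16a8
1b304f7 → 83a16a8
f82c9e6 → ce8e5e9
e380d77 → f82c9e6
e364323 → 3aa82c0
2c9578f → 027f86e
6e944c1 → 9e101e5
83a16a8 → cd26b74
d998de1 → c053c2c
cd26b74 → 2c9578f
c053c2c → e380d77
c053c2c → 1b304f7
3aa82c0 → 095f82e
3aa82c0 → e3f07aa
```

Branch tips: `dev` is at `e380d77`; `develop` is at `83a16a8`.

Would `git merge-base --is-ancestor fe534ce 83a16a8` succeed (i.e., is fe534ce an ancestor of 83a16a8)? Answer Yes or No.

Yes

Ancestors of 83a16a8 (commits reachable by following parents): {027f86e, 095f82e, 2c9578f, 3aa82c0, 6e944c1, 83a16a8, 9e101e5, cd26b74, e364323, e3f07aa, fe534ce}.
fe534ce is in that set, so it is an ancestor of 83a16a8.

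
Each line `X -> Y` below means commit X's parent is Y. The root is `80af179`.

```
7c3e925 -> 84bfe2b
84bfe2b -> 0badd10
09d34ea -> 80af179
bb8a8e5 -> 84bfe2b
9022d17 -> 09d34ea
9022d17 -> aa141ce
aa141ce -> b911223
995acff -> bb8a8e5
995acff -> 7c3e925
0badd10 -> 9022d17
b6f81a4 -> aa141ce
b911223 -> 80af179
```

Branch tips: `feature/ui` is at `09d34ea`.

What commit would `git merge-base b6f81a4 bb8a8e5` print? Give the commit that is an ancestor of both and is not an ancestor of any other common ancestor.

aa141ce

Ancestors of b6f81a4: {80af179, aa141ce, b6f81a4, b911223}.
Ancestors of bb8a8e5: {09d34ea, 0badd10, 80af179, 84bfe2b, 9022d17, aa141ce, b911223, bb8a8e5}.
Common ancestors: {80af179, aa141ce, b911223}.
Among these, aa141ce is not an ancestor of any other common ancestor — it is the merge base.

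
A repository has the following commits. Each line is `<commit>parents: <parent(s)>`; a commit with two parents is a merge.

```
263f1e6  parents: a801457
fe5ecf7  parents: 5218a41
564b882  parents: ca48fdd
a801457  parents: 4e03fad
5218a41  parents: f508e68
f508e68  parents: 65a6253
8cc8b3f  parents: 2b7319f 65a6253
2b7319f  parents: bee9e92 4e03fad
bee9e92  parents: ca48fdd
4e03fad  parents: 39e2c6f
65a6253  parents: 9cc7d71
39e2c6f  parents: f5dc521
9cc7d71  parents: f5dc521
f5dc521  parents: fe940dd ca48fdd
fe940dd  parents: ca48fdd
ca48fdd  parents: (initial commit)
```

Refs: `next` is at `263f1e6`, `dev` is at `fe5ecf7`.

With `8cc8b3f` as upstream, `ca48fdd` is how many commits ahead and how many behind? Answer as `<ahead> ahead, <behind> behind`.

Reachable from ca48fdd: {ca48fdd}.
Reachable from 8cc8b3f: {2b7319f, 39e2c6f, 4e03fad, 65a6253, 8cc8b3f, 9cc7d71, bee9e92, ca48fdd, f5dc521, fe940dd}.
Only in ca48fdd's history (ahead): {} — 0.
Only in 8cc8b3f's history (behind): {2b7319f, 39e2c6f, 4e03fad, 65a6253, 8cc8b3f, 9cc7d71, bee9e92, f5dc521, fe940dd} — 9.

0 ahead, 9 behind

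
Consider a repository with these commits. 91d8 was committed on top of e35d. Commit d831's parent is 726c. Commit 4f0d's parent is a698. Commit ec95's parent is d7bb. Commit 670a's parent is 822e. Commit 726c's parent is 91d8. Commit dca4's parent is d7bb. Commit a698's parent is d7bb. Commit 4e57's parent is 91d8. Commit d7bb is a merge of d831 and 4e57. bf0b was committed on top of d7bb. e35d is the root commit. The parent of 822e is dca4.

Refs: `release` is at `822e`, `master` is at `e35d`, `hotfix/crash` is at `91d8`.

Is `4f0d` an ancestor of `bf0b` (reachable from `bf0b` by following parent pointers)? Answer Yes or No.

No

Ancestors of bf0b: {4e57, 726c, 91d8, bf0b, d7bb, d831, e35d}.
4f0d is not in that set, so it is not an ancestor of bf0b.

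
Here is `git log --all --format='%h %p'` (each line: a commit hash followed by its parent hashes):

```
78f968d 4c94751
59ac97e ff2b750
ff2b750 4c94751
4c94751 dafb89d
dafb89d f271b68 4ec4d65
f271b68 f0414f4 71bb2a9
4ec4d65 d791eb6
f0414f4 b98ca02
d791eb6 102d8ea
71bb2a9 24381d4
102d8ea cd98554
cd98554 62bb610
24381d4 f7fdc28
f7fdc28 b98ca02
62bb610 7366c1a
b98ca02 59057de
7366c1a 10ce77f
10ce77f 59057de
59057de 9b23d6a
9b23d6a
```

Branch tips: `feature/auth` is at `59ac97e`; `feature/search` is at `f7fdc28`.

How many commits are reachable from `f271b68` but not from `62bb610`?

Reachable from f271b68: {24381d4, 59057de, 71bb2a9, 9b23d6a, b98ca02, f0414f4, f271b68, f7fdc28}.
Reachable from 62bb610: {10ce77f, 59057de, 62bb610, 7366c1a, 9b23d6a}.
In f271b68's history but not 62bb610's: {24381d4, 71bb2a9, b98ca02, f0414f4, f271b68, f7fdc28} — 6 commits.

6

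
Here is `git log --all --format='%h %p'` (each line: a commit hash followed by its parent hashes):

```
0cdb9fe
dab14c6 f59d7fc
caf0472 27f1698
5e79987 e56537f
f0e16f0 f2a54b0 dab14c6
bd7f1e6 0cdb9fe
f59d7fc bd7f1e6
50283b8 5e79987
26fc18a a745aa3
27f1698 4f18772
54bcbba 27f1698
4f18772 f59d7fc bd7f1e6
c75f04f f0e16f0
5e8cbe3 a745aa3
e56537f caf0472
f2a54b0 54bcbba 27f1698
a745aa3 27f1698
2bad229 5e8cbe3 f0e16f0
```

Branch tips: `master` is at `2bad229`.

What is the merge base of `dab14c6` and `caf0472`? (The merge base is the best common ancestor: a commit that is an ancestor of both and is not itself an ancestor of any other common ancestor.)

Ancestors of dab14c6: {0cdb9fe, bd7f1e6, dab14c6, f59d7fc}.
Ancestors of caf0472: {0cdb9fe, 27f1698, 4f18772, bd7f1e6, caf0472, f59d7fc}.
Common ancestors: {0cdb9fe, bd7f1e6, f59d7fc}.
Among these, f59d7fc is not an ancestor of any other common ancestor — it is the merge base.

f59d7fc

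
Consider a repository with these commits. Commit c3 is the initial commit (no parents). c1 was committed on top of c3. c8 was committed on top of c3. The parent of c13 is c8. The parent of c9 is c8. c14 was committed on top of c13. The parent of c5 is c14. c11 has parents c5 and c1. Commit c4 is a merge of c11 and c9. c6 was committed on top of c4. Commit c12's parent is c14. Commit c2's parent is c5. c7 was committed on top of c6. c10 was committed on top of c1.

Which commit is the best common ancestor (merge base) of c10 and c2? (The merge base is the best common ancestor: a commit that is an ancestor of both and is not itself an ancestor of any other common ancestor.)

Ancestors of c10: {c1, c10, c3}.
Ancestors of c2: {c13, c14, c2, c3, c5, c8}.
Common ancestors: {c3}.
The only common ancestor is c3, so it is the merge base.

c3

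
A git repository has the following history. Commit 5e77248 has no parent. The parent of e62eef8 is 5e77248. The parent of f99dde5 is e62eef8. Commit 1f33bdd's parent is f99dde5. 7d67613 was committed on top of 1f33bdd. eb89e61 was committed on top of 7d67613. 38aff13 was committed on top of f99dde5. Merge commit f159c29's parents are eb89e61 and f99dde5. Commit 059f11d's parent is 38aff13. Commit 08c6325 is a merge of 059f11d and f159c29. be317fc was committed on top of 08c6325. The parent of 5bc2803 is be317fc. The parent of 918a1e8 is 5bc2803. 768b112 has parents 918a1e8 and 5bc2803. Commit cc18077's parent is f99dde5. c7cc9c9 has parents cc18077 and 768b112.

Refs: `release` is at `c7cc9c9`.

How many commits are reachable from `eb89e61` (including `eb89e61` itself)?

Walking parent pointers from eb89e61: reachable set = {1f33bdd, 5e77248, 7d67613, e62eef8, eb89e61, f99dde5}.
That is 6 commits.

6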